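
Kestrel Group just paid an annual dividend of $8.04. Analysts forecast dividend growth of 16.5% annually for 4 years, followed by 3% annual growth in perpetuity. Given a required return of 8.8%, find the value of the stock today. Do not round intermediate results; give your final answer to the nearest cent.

$225.96

D_1 = 9.36660
D_2 = 10.91209
D_3 = 12.71258
D_4 = 14.81016
Terminal value at year 4: TV = D_4×(1+g_2)/(r−g_2) = 15.25446/0.058 = 263.00801
P_0 = D_1/(1+r)^1 + D_2/(1+r)^2 + D_3/(1+r)^3 + D_4/(1+r)^4 + TV/(1+r)^4
    = 8.60901 + 9.21828 + 9.87068 + 10.56925 + 187.69530 = 225.96252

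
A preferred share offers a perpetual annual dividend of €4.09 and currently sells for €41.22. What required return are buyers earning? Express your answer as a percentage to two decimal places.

9.92%

P = C/r ⇒ r = C/P = €4.09/€41.22 = 0.099224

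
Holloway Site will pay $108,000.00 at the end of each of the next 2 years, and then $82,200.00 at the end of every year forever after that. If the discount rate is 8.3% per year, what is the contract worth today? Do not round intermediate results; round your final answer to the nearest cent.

$1036181.13

PV of 2-year annuity: $108,000.00 × [1 − (1+0.083)^−2] / 0.083 = 191803.31643
Perpetuity value at year 2: $82,200.00 / 0.083 = 990361.44578
PV of perpetuity: 990361.44578 / (1+0.083)^2 = 844377.81050
Total PV = 191803.31643 + 844377.81050 = 1036181.12693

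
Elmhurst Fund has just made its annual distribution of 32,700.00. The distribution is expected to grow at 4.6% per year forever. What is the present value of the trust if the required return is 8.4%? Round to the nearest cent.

D₁ = D₀ × (1 + g) = 32,700.00 × 1.046 = 34,204.2000
Growing perpetuity: P = D₁ / (r − g) = 34,204.2000 / (0.084 − 0.046) = 900,110.53

900110.53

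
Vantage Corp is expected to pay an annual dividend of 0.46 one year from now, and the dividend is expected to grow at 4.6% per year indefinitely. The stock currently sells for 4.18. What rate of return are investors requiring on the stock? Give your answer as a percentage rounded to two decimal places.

15.60%

P = D₁/(r − g) ⇒ r = D₁/P + g = 0.4600/4.18 + 0.046 = 0.110048 + 0.046 = 0.156048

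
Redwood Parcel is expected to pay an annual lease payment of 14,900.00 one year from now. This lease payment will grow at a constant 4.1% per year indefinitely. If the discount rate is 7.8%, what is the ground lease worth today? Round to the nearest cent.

Growing perpetuity: P = D₁ / (r − g) = 14,900.0000 / (0.078 − 0.041) = 402,702.70

402702.70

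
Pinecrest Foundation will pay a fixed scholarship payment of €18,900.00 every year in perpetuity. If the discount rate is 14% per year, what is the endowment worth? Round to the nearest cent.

Level perpetuity: PV = C / r = €18,900.00 / 0.14 = €135,000.00

€135000.00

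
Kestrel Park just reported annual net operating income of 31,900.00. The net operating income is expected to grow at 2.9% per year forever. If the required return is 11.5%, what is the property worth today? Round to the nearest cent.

381687.21

D₁ = D₀ × (1 + g) = 31,900.00 × 1.029 = 32,825.1000
Growing perpetuity: P = D₁ / (r − g) = 32,825.1000 / (0.115 − 0.029) = 381,687.21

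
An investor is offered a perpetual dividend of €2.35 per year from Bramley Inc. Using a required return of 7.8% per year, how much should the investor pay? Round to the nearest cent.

Level perpetuity: PV = C / r = €2.35 / 0.078 = €30.13

€30.13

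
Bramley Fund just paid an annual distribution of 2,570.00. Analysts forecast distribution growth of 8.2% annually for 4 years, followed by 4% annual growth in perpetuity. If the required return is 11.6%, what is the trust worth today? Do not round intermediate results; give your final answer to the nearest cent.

D_1 = 2780.74000
D_2 = 3008.76068
D_3 = 3255.47906
D_4 = 3522.42834
Terminal value at year 4: TV = D_4×(1+g_2)/(r−g_2) = 3663.32547/0.076 = 48201.65095
P_0 = D_1/(1+r)^1 + D_2/(1+r)^2 + D_3/(1+r)^3 + D_4/(1+r)^4 + TV/(1+r)^4
    = 2491.70251 + 2415.79043 + 2342.19108 + 2270.83400 + 31074.57052 = 40595.08853

40595.09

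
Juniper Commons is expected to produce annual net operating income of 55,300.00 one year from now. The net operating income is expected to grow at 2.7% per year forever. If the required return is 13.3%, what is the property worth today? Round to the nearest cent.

Growing perpetuity: P = D₁ / (r − g) = 55,300.0000 / (0.133 − 0.027) = 521,698.11

521698.11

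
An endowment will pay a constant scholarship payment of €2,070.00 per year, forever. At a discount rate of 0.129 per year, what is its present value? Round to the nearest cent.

€16046.51

Level perpetuity: PV = C / r = €2,070.00 / 0.129 = €16,046.51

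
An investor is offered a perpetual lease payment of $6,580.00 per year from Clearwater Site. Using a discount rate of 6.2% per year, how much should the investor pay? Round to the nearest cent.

Level perpetuity: PV = C / r = $6,580.00 / 0.062 = $106,129.03

$106129.03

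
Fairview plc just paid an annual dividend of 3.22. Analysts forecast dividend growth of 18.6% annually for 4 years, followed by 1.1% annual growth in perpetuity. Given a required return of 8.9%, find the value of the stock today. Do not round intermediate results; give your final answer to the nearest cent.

74.73

D_1 = 3.81892
D_2 = 4.52924
D_3 = 5.37168
D_4 = 6.37081
Terminal value at year 4: TV = D_4×(1+g_2)/(r−g_2) = 6.44089/0.078 = 82.57549
P_0 = D_1/(1+r)^1 + D_2/(1+r)^2 + D_3/(1+r)^3 + D_4/(1+r)^4 + TV/(1+r)^4
    = 3.50681 + 3.81917 + 4.15936 + 4.52984 + 58.71373 = 74.72892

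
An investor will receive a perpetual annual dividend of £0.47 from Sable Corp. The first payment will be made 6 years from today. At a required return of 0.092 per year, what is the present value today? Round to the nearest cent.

£3.29

Value at end of year 5: C / r = £0.47 / 0.092 = £5.1087
Discount to today: PV = £5.1087 / (1 + 0.092)^5 = £5.1087 / 1.552792 = £3.29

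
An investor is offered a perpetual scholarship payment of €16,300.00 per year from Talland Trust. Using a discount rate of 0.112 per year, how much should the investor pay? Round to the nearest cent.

Level perpetuity: PV = C / r = €16,300.00 / 0.112 = €145,535.71

€145535.71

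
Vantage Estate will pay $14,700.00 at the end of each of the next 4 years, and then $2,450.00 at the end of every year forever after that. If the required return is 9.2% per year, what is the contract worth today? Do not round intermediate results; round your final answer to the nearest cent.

PV of 4-year annuity: $14,700.00 × [1 − (1+0.092)^−4] / 0.092 = 47415.56528
Perpetuity value at year 4: $2,450.00 / 0.092 = 26630.43478
PV of perpetuity: 26630.43478 / (1+0.092)^4 = 18727.84057
Total PV = 47415.56528 + 18727.84057 = 66143.40585

$66143.41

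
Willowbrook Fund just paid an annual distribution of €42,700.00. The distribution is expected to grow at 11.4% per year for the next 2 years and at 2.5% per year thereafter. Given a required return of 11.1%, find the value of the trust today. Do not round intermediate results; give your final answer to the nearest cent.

D_1 = 47567.80000
D_2 = 52990.52920
Terminal value at year 2: TV = D_2×(1+g_2)/(r−g_2) = 54315.29243/0.086 = 631573.16779
P_0 = D_1/(1+r)^1 + D_2/(1+r)^2 + TV/(1+r)^2
    = 42815.30153 + 42930.91441 + 511676.59611 = 597422.81205

€597422.81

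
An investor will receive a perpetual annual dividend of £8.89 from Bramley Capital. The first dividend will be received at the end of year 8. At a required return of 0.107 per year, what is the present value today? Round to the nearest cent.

£40.78

Value at end of year 7: C / r = £8.89 / 0.107 = £83.0841
Discount to today: PV = £83.0841 / (1 + 0.107)^7 = £83.0841 / 2.037198 = £40.78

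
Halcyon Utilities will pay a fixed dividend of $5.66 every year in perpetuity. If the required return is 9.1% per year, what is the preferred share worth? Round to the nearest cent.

$62.20

Level perpetuity: PV = C / r = $5.66 / 0.091 = $62.20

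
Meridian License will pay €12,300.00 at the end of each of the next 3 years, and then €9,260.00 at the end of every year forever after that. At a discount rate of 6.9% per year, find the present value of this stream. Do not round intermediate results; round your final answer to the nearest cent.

€142195.42

PV of 3-year annuity: €12,300.00 × [1 − (1+0.069)^−3] / 0.069 = 32338.15334
Perpetuity value at year 3: €9,260.00 / 0.069 = 134202.89855
PV of perpetuity: 134202.89855 / (1+0.069)^3 = 109857.26441
Total PV = 32338.15334 + 109857.26441 = 142195.41775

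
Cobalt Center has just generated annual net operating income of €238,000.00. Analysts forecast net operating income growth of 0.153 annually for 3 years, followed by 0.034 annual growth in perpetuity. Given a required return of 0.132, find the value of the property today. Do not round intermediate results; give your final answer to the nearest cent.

D_1 = 274414.00000
D_2 = 316399.34200
D_3 = 364808.44133
Terminal value at year 3: TV = D_3×(1+g_2)/(r−g_2) = 377211.92833/0.098 = 3849101.30950
P_0 = D_1/(1+r)^1 + D_2/(1+r)^2 + D_3/(1+r)^3 + TV/(1+r)^3
    = 242415.19435 + 246912.29601 + 251492.82447 + 2653505.92347 = 3394326.23829

€3394326.24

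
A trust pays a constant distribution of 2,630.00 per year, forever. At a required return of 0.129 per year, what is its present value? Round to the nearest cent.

Level perpetuity: PV = C / r = 2,630.00 / 0.129 = 20,387.60

20387.60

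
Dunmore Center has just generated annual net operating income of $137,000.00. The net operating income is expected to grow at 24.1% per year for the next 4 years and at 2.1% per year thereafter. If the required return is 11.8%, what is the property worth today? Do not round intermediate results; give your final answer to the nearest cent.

$2905484.76

D_1 = 170017.00000
D_2 = 210991.09700
D_3 = 261839.95138
D_4 = 324943.37966
Terminal value at year 4: TV = D_4×(1+g_2)/(r−g_2) = 331767.19063/0.097 = 3420280.31579
P_0 = D_1/(1+r)^1 + D_2/(1+r)^2 + D_3/(1+r)^3 + D_4/(1+r)^4 + TV/(1+r)^4
    = 152072.45081 + 168803.14083 + 187374.50606 + 207989.05368 + 2189245.60628 = 2905484.75765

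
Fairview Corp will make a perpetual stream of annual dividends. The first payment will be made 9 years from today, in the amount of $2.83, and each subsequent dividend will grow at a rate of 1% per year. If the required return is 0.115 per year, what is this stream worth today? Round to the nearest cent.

$11.28

Value at end of year 8: C₁ / (r − g) = $2.83 / (0.115 − 0.01) = $26.9524
Discount to today: PV = $26.9524 / (1 + 0.115)^8 = $26.9524 / 2.388905 = $11.28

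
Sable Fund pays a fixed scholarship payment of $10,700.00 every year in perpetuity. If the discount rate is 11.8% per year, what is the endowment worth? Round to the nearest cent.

$90677.97

Level perpetuity: PV = C / r = $10,700.00 / 0.118 = $90,677.97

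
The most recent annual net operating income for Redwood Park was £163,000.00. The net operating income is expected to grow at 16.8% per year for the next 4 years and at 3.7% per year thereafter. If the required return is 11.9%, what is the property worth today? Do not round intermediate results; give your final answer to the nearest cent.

£3173399.28

D_1 = 190384.00000
D_2 = 222368.51200
D_3 = 259726.42202
D_4 = 303360.46091
Terminal value at year 4: TV = D_4×(1+g_2)/(r−g_2) = 314584.79797/0.082 = 3836399.97523
P_0 = D_1/(1+r)^1 + D_2/(1+r)^2 + D_3/(1+r)^3 + D_4/(1+r)^4 + TV/(1+r)^4
    = 170137.62288 + 177587.79582 + 185364.20511 + 193481.13634 + 2446828.51691 = 3173399.27705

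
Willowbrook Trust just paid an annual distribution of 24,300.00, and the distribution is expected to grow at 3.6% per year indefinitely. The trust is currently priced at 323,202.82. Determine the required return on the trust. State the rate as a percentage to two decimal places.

11.39%

D₁ = 24,300.00 × 1.036 = 25,174.8000
P = D₁/(r − g) ⇒ r = D₁/P + g = 25,174.8000/323,202.82 + 0.036 = 0.077892 + 0.036 = 0.113892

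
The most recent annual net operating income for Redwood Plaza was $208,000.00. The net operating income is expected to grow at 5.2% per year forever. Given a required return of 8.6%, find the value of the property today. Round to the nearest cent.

D₁ = D₀ × (1 + g) = $208,000.00 × 1.052 = $218,816.0000
Growing perpetuity: P = D₁ / (r − g) = $218,816.0000 / (0.086 − 0.052) = $6,435,764.71

$6435764.71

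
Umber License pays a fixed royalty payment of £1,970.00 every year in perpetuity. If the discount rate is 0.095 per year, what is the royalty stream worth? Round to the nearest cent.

Level perpetuity: PV = C / r = £1,970.00 / 0.095 = £20,736.84

£20736.84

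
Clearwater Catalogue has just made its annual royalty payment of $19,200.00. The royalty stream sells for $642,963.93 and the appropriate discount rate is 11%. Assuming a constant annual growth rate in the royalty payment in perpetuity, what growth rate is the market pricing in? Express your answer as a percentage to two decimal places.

7.78%

P = D₀(1+g)/(r−g) ⇒ P(r−g) = D₀(1+g) ⇒ g(P+D₀) = P·r − D₀
g = (P·r − D₀)/(P + D₀) = ($642,963.93×0.11 − $19,200.00) / ($642,963.93 + $19,200.00) = 0.077815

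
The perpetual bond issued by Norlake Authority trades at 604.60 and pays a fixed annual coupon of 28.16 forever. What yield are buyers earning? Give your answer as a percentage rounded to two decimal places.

P = C/r ⇒ r = C/P = 28.16/604.60 = 0.046576

4.66%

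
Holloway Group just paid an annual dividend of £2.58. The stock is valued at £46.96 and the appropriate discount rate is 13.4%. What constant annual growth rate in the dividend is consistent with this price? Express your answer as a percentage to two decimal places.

P = D₀(1+g)/(r−g) ⇒ P(r−g) = D₀(1+g) ⇒ g(P+D₀) = P·r − D₀
g = (P·r − D₀)/(P + D₀) = (£46.96×0.134 − £2.58) / (£46.96 + £2.58) = 0.074942

7.49%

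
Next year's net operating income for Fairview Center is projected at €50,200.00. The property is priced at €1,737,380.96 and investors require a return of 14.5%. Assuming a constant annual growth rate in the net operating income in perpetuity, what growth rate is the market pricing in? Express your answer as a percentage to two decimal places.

P = D₁/(r−g) ⇒ g = r − D₁/P = 0.145 − €50,200.00/€1,737,380.96 = 0.116106

11.61%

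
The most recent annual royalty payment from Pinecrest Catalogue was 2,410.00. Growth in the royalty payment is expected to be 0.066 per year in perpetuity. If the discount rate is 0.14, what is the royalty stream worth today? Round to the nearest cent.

D₁ = D₀ × (1 + g) = 2,410.00 × 1.066 = 2,569.0600
Growing perpetuity: P = D₁ / (r − g) = 2,569.0600 / (0.14 − 0.066) = 34,717.03

34717.03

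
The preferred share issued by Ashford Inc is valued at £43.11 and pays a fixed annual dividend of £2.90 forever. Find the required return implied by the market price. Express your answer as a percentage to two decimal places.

6.73%

P = C/r ⇒ r = C/P = £2.90/£43.11 = 0.067270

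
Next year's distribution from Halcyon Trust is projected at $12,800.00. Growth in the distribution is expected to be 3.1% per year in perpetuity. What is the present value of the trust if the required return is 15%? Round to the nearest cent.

$107563.03

Growing perpetuity: P = D₁ / (r − g) = $12,800.0000 / (0.15 − 0.031) = $107,563.03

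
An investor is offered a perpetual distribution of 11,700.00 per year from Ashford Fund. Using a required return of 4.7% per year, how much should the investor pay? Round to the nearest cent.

248936.17

Level perpetuity: PV = C / r = 11,700.00 / 0.047 = 248,936.17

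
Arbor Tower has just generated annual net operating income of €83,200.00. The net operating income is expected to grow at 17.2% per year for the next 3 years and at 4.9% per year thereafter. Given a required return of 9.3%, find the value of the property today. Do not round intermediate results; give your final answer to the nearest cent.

D_1 = 97510.40000
D_2 = 114282.18880
D_3 = 133938.72527
Terminal value at year 3: TV = D_3×(1+g_2)/(r−g_2) = 140501.72281/0.044 = 3193220.97300
P_0 = D_1/(1+r)^1 + D_2/(1+r)^2 + D_3/(1+r)^3 + TV/(1+r)^3
    = 89213.54071 + 95661.72893 + 102575.98015 + 2445504.61761 = 2732955.86740

€2732955.87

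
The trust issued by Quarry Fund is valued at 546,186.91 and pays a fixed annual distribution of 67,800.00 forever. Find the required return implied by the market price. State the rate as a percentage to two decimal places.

P = C/r ⇒ r = C/P = 67,800.00/546,186.91 = 0.124133

12.41%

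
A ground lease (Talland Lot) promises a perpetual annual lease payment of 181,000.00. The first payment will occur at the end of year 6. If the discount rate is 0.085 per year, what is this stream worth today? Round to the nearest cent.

Value at end of year 5: C / r = 181,000.00 / 0.085 = 2,129,411.7647
Discount to today: PV = 2,129,411.7647 / (1 + 0.085)^5 = 2,129,411.7647 / 1.503657 = 1,416,155.55

1416155.55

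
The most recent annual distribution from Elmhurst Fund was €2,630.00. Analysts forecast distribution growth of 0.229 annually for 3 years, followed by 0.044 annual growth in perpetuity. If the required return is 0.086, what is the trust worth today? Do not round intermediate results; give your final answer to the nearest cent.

€104904.92

D_1 = 3232.27000
D_2 = 3972.45983
D_3 = 4882.15313
Terminal value at year 3: TV = D_3×(1+g_2)/(r−g_2) = 5096.96787/0.042 = 121356.37783
P_0 = D_1/(1+r)^1 + D_2/(1+r)^2 + D_3/(1+r)^3 + TV/(1+r)^3
    = 2976.30755 + 3368.21545 + 3811.72817 + 94748.67158 = 104904.92275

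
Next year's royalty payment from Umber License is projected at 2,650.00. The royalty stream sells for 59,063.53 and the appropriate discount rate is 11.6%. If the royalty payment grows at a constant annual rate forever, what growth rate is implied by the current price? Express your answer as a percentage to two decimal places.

7.11%

P = D₁/(r−g) ⇒ g = r − D₁/P = 0.116 − 2,650.00/59,063.53 = 0.071133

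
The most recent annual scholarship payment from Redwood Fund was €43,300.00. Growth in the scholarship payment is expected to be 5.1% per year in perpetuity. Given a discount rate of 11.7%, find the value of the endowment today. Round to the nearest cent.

€689519.70

D₁ = D₀ × (1 + g) = €43,300.00 × 1.051 = €45,508.3000
Growing perpetuity: P = D₁ / (r − g) = €45,508.3000 / (0.117 − 0.051) = €689,519.70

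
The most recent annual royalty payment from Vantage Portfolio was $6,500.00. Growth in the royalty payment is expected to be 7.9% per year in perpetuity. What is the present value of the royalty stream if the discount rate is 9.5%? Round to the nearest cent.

$438343.75

D₁ = D₀ × (1 + g) = $6,500.00 × 1.079 = $7,013.5000
Growing perpetuity: P = D₁ / (r − g) = $7,013.5000 / (0.095 − 0.079) = $438,343.75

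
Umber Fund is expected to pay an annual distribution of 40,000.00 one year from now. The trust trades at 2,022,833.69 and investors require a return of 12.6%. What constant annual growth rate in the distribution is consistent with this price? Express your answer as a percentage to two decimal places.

P = D₁/(r−g) ⇒ g = r − D₁/P = 0.126 − 40,000.00/2,022,833.69 = 0.106226

10.62%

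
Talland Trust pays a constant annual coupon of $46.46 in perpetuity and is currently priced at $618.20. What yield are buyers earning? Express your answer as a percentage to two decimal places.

7.52%

P = C/r ⇒ r = C/P = $46.46/$618.20 = 0.075154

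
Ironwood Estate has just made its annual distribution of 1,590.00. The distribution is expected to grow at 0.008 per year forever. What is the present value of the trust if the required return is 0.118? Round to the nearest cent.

14570.18

D₁ = D₀ × (1 + g) = 1,590.00 × 1.008 = 1,602.7200
Growing perpetuity: P = D₁ / (r − g) = 1,602.7200 / (0.118 − 0.008) = 14,570.18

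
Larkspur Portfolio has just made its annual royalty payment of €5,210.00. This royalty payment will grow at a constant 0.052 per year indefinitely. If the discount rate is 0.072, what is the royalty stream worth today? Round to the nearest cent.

D₁ = D₀ × (1 + g) = €5,210.00 × 1.052 = €5,480.9200
Growing perpetuity: P = D₁ / (r − g) = €5,480.9200 / (0.072 − 0.052) = €274,046.00

€274046.00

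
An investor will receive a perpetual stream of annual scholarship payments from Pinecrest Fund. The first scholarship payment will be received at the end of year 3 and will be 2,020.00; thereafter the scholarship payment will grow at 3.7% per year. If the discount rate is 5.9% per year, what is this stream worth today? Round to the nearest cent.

81872.26

Value at end of year 2: C₁ / (r − g) = 2,020.00 / (0.059 − 0.037) = 91,818.1818
Discount to today: PV = 91,818.1818 / (1 + 0.059)^2 = 91,818.1818 / 1.121481 = 81,872.26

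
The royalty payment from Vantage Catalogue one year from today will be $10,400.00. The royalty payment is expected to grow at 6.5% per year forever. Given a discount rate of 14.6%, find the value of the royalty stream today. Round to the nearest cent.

Growing perpetuity: P = D₁ / (r − g) = $10,400.0000 / (0.146 − 0.065) = $128,395.06

$128395.06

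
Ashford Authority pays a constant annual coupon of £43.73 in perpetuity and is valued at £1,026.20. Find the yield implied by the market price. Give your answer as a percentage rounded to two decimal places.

P = C/r ⇒ r = C/P = £43.73/£1,026.20 = 0.042614

4.26%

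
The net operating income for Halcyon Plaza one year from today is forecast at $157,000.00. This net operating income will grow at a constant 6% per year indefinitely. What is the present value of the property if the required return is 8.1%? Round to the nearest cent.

Growing perpetuity: P = D₁ / (r − g) = $157,000.0000 / (0.081 − 0.06) = $7,476,190.48

$7476190.48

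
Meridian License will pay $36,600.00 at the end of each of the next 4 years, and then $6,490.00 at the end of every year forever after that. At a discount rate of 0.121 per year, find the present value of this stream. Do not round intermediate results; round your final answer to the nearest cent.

PV of 4-year annuity: $36,600.00 × [1 − (1+0.121)^−4] / 0.121 = 110933.26054
Perpetuity value at year 4: $6,490.00 / 0.121 = 53636.36364
PV of perpetuity: 53636.36364 / (1+0.121)^4 = 33965.41115
Total PV = 110933.26054 + 33965.41115 = 144898.67169

$144898.67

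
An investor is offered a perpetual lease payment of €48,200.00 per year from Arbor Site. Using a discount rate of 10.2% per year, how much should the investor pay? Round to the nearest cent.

Level perpetuity: PV = C / r = €48,200.00 / 0.102 = €472,549.02

€472549.02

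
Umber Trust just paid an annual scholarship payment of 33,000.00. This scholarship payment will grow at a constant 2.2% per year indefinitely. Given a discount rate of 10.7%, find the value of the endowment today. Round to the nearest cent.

396776.47

D₁ = D₀ × (1 + g) = 33,000.00 × 1.022 = 33,726.0000
Growing perpetuity: P = D₁ / (r − g) = 33,726.0000 / (0.107 − 0.022) = 396,776.47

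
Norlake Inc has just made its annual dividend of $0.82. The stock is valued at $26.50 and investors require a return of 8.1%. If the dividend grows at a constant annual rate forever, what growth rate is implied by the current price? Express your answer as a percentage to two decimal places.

P = D₀(1+g)/(r−g) ⇒ P(r−g) = D₀(1+g) ⇒ g(P+D₀) = P·r − D₀
g = (P·r − D₀)/(P + D₀) = ($26.50×0.081 − $0.82) / ($26.50 + $0.82) = 0.048554

4.86%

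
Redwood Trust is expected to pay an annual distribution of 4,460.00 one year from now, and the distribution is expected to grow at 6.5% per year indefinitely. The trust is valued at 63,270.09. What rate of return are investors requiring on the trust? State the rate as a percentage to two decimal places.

13.55%

P = D₁/(r − g) ⇒ r = D₁/P + g = 4,460.0000/63,270.09 + 0.065 = 0.070491 + 0.065 = 0.135491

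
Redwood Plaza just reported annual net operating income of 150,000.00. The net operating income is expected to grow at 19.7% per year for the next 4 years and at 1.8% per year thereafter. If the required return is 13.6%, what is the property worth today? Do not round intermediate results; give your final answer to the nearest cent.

2280207.20

D_1 = 179550.00000
D_2 = 214921.35000
D_3 = 257260.85595
D_4 = 307941.24457
Terminal value at year 4: TV = D_4×(1+g_2)/(r−g_2) = 313484.18697/0.118 = 2656645.65233
P_0 = D_1/(1+r)^1 + D_2/(1+r)^2 + D_3/(1+r)^3 + D_4/(1+r)^4 + TV/(1+r)^4
    = 158054.57746 + 166541.66305 + 175484.48122 + 184907.50354 + 1595218.97125 = 2280207.19654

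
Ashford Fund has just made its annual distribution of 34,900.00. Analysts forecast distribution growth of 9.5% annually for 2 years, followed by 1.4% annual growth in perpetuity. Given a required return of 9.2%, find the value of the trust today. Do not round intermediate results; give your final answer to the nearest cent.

526284.18

D_1 = 38215.50000
D_2 = 41845.97250
Terminal value at year 2: TV = D_2×(1+g_2)/(r−g_2) = 42431.81612/0.078 = 543997.64250
P_0 = D_1/(1+r)^1 + D_2/(1+r)^2 + TV/(1+r)^2
    = 34995.87912 + 35092.02165 + 456196.28140 = 526284.18216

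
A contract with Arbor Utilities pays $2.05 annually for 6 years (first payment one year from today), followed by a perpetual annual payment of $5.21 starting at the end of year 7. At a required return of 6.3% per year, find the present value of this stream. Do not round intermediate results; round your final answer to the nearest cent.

$67.31

PV of 6-year annuity: $2.05 × [1 − (1+0.063)^−6] / 0.063 = 9.98619
Perpetuity value at year 6: $5.21 / 0.063 = 82.69841
PV of perpetuity: 82.69841 / (1+0.063)^6 = 57.31887
Total PV = 9.98619 + 57.31887 = 67.30506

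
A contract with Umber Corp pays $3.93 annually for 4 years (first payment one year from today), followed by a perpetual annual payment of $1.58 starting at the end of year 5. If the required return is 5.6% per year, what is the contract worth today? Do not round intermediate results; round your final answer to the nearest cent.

$36.43

PV of 4-year annuity: $3.93 × [1 − (1+0.056)^−4] / 0.056 = 13.74353
Perpetuity value at year 4: $1.58 / 0.056 = 28.21429
PV of perpetuity: 28.21429 / (1+0.056)^4 = 22.68890
Total PV = 13.74353 + 22.68890 = 36.43243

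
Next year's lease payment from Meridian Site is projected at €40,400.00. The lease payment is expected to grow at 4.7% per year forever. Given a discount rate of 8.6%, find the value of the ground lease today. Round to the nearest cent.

€1035897.44

Growing perpetuity: P = D₁ / (r − g) = €40,400.0000 / (0.086 − 0.047) = €1,035,897.44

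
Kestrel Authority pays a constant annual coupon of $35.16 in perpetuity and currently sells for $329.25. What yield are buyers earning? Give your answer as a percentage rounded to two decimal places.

10.68%

P = C/r ⇒ r = C/P = $35.16/$329.25 = 0.106788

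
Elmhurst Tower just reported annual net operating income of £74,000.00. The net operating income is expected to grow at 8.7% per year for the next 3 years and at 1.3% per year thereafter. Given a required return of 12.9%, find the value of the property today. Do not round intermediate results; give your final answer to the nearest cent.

£782641.72

D_1 = 80438.00000
D_2 = 87436.10600
D_3 = 95043.04722
Terminal value at year 3: TV = D_3×(1+g_2)/(r−g_2) = 96278.60684/0.116 = 829987.98996
P_0 = D_1/(1+r)^1 + D_2/(1+r)^2 + D_3/(1+r)^3 + TV/(1+r)^3
    = 71247.12135 + 68596.65270 + 66044.78431 + 576753.15956 = 782641.71793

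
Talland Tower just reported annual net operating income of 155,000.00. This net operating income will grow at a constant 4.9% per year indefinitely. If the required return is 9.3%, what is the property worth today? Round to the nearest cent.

3695340.91

D₁ = D₀ × (1 + g) = 155,000.00 × 1.049 = 162,595.0000
Growing perpetuity: P = D₁ / (r − g) = 162,595.0000 / (0.093 − 0.049) = 3,695,340.91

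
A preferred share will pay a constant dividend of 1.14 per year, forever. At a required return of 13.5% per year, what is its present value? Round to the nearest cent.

Level perpetuity: PV = C / r = 1.14 / 0.135 = 8.44

8.44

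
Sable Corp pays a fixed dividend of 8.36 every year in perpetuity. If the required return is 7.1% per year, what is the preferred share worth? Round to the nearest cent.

117.75

Level perpetuity: PV = C / r = 8.36 / 0.071 = 117.75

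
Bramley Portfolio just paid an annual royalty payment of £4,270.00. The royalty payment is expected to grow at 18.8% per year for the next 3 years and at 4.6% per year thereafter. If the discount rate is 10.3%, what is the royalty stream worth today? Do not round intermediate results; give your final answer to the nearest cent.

£112793.32

D_1 = 5072.76000
D_2 = 6026.43888
D_3 = 7159.40939
Terminal value at year 3: TV = D_3×(1+g_2)/(r−g_2) = 7488.74222/0.057 = 131381.44248
P_0 = D_1/(1+r)^1 + D_2/(1+r)^2 + D_3/(1+r)^3 + TV/(1+r)^3
    = 4599.05712 + 4953.47222 + 5335.19945 + 97905.58991 = 112793.31869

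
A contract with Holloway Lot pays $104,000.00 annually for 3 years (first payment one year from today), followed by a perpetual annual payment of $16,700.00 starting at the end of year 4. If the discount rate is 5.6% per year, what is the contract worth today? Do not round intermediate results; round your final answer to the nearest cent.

$533306.02

PV of 3-year annuity: $104,000.00 × [1 − (1+0.056)^−3] / 0.056 = 280063.46175
Perpetuity value at year 3: $16,700.00 / 0.056 = 298214.28571
PV of perpetuity: 298214.28571 / (1+0.056)^3 = 253242.55676
Total PV = 280063.46175 + 253242.55676 = 533306.01851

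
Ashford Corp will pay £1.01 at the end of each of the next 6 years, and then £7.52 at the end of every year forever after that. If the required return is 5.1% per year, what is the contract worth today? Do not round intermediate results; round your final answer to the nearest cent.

PV of 6-year annuity: £1.01 × [1 − (1+0.051)^−6] / 0.051 = 5.11010
Perpetuity value at year 6: £7.52 / 0.051 = 147.45098
PV of perpetuity: 147.45098 / (1+0.051)^6 = 109.40354
Total PV = 5.11010 + 109.40354 = 114.51363

£114.51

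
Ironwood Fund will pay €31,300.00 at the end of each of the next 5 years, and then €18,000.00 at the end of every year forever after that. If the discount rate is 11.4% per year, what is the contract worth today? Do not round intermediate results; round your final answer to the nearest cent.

€206559.54

PV of 5-year annuity: €31,300.00 × [1 − (1+0.114)^−5] / 0.114 = 114526.93494
Perpetuity value at year 5: €18,000.00 / 0.114 = 157894.73684
PV of perpetuity: 157894.73684 / (1+0.114)^5 = 92032.60173
Total PV = 114526.93494 + 92032.60173 = 206559.53667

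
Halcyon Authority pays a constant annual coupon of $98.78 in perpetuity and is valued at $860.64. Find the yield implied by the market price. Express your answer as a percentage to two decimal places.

11.48%

P = C/r ⇒ r = C/P = $98.78/$860.64 = 0.114775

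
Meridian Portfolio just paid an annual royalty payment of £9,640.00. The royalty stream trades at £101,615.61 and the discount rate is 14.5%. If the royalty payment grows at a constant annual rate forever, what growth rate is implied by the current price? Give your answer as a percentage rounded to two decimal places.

4.58%

P = D₀(1+g)/(r−g) ⇒ P(r−g) = D₀(1+g) ⇒ g(P+D₀) = P·r − D₀
g = (P·r − D₀)/(P + D₀) = (£101,615.61×0.145 − £9,640.00) / (£101,615.61 + £9,640.00) = 0.045789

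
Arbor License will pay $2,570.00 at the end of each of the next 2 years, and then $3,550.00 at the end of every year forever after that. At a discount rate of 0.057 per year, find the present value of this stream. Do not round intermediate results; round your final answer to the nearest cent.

PV of 2-year annuity: $2,570.00 × [1 − (1+0.057)^−2] / 0.057 = 4731.70260
Perpetuity value at year 2: $3,550.00 / 0.057 = 62280.70175
PV of perpetuity: 62280.70175 / (1+0.057)^2 = 55744.69232
Total PV = 4731.70260 + 55744.69232 = 60476.39493

$60476.39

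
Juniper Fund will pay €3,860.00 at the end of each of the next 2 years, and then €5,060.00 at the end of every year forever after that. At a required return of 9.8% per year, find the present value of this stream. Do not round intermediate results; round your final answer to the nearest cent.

€49544.41

PV of 2-year annuity: €3,860.00 × [1 − (1+0.098)^−2] / 0.098 = 6717.19736
Perpetuity value at year 2: €5,060.00 / 0.098 = 51632.65306
PV of perpetuity: 51632.65306 / (1+0.098)^2 = 42827.20782
Total PV = 6717.19736 + 42827.20782 = 49544.40518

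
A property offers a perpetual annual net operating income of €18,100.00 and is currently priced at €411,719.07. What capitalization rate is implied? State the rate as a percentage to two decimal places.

P = C/r ⇒ r = C/P = €18,100.00/€411,719.07 = 0.043962

4.40%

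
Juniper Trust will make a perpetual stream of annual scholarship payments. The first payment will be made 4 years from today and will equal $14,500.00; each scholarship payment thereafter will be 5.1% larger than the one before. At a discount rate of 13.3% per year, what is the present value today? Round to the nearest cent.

$121580.64

Value at end of year 3: C₁ / (r − g) = $14,500.00 / (0.133 − 0.051) = $176,829.2683
Discount to today: PV = $176,829.2683 / (1 + 0.133)^3 = $176,829.2683 / 1.454420 = $121,580.64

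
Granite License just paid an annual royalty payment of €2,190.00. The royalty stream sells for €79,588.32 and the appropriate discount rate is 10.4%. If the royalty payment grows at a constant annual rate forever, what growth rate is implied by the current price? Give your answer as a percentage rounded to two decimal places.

7.44%

P = D₀(1+g)/(r−g) ⇒ P(r−g) = D₀(1+g) ⇒ g(P+D₀) = P·r − D₀
g = (P·r − D₀)/(P + D₀) = (€79,588.32×0.104 − €2,190.00) / (€79,588.32 + €2,190.00) = 0.074435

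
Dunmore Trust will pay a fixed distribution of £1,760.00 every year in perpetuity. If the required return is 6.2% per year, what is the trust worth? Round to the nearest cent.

£28387.10

Level perpetuity: PV = C / r = £1,760.00 / 0.062 = £28,387.10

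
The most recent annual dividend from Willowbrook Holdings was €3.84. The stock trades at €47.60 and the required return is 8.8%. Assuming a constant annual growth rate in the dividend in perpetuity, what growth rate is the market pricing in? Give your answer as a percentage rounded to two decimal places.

P = D₀(1+g)/(r−g) ⇒ P(r−g) = D₀(1+g) ⇒ g(P+D₀) = P·r − D₀
g = (P·r − D₀)/(P + D₀) = (€47.60×0.088 − €3.84) / (€47.60 + €3.84) = 0.006781

0.68%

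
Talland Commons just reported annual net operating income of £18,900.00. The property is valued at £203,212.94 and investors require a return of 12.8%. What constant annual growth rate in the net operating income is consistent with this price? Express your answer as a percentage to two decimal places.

3.20%

P = D₀(1+g)/(r−g) ⇒ P(r−g) = D₀(1+g) ⇒ g(P+D₀) = P·r − D₀
g = (P·r − D₀)/(P + D₀) = (£203,212.94×0.128 − £18,900.00) / (£203,212.94 + £18,900.00) = 0.032016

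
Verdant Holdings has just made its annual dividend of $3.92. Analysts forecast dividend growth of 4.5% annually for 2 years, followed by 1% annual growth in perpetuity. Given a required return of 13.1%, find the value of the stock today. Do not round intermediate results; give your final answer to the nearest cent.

D_1 = 4.09640
D_2 = 4.28074
Terminal value at year 2: TV = D_2×(1+g_2)/(r−g_2) = 4.32355/0.121 = 35.73178
P_0 = D_1/(1+r)^1 + D_2/(1+r)^2 + TV/(1+r)^2
    = 3.62193 + 3.34652 + 27.93376 = 34.90221

$34.90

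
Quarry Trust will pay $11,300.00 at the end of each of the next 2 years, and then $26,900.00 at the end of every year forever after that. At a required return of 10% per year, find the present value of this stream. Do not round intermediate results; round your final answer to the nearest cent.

$241925.62

PV of 2-year annuity: $11,300.00 × [1 − (1+0.1)^−2] / 0.1 = 19611.57025
Perpetuity value at year 2: $26,900.00 / 0.1 = 269000.00000
PV of perpetuity: 269000.00000 / (1+0.1)^2 = 222314.04959
Total PV = 19611.57025 + 222314.04959 = 241925.61983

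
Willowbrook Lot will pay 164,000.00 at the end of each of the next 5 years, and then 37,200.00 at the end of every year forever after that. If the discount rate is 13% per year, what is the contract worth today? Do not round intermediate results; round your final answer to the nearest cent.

PV of 5-year annuity: 164,000.00 × [1 − (1+0.13)^−5] / 0.13 = 576825.92689
Perpetuity value at year 5: 37,200.00 / 0.13 = 286153.84615
PV of perpetuity: 286153.84615 / (1+0.13)^5 = 155312.84322
Total PV = 576825.92689 + 155312.84322 = 732138.77012

732138.77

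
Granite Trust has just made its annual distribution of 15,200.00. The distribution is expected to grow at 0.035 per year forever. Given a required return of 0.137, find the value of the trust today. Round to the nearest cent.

D₁ = D₀ × (1 + g) = 15,200.00 × 1.035 = 15,732.0000
Growing perpetuity: P = D₁ / (r − g) = 15,732.0000 / (0.137 − 0.035) = 154,235.29

154235.29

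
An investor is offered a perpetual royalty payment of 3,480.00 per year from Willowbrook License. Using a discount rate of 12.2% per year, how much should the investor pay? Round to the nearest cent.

Level perpetuity: PV = C / r = 3,480.00 / 0.122 = 28,524.59

28524.59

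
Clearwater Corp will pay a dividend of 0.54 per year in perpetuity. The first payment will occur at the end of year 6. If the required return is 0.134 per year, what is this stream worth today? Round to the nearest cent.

2.15

Value at end of year 5: C / r = 0.54 / 0.134 = 4.0299
Discount to today: PV = 4.0299 / (1 + 0.134)^5 = 4.0299 / 1.875276 = 2.15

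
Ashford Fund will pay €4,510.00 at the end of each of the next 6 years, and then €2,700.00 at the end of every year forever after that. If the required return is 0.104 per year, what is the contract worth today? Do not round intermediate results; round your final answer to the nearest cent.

PV of 6-year annuity: €4,510.00 × [1 − (1+0.104)^−6] / 0.104 = 19414.10272
Perpetuity value at year 6: €2,700.00 / 0.104 = 25961.53846
PV of perpetuity: 25961.53846 / (1+0.104)^6 = 14338.90490
Total PV = 19414.10272 + 14338.90490 = 33753.00762

€33753.01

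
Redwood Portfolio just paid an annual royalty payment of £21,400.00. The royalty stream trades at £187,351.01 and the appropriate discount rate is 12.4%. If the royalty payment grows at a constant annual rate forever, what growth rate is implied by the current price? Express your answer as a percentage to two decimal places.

P = D₀(1+g)/(r−g) ⇒ P(r−g) = D₀(1+g) ⇒ g(P+D₀) = P·r − D₀
g = (P·r − D₀)/(P + D₀) = (£187,351.01×0.124 − £21,400.00) / (£187,351.01 + £21,400.00) = 0.008774

0.88%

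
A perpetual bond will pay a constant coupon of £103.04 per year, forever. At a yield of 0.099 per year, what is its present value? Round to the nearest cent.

£1040.81

Level perpetuity: PV = C / r = £103.04 / 0.099 = £1,040.81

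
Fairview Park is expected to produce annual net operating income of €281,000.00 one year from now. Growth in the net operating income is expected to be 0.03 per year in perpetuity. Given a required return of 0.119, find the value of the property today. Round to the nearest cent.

€3157303.37

Growing perpetuity: P = D₁ / (r − g) = €281,000.0000 / (0.119 − 0.03) = €3,157,303.37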